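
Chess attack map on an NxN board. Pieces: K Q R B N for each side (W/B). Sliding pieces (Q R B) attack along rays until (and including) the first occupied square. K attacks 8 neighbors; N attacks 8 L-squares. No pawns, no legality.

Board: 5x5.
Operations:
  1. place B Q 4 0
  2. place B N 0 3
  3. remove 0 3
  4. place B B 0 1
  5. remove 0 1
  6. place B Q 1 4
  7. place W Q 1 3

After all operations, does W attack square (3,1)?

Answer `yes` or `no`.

Op 1: place BQ@(4,0)
Op 2: place BN@(0,3)
Op 3: remove (0,3)
Op 4: place BB@(0,1)
Op 5: remove (0,1)
Op 6: place BQ@(1,4)
Op 7: place WQ@(1,3)
Per-piece attacks for W:
  WQ@(1,3): attacks (1,4) (1,2) (1,1) (1,0) (2,3) (3,3) (4,3) (0,3) (2,4) (2,2) (3,1) (4,0) (0,4) (0,2) [ray(0,1) blocked at (1,4); ray(1,-1) blocked at (4,0)]
W attacks (3,1): yes

Answer: yes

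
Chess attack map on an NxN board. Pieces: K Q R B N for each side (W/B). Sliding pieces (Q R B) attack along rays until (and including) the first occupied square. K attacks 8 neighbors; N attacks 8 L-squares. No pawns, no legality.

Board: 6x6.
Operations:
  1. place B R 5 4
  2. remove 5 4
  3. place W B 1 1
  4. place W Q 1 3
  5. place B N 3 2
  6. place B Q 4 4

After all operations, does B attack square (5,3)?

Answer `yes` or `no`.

Op 1: place BR@(5,4)
Op 2: remove (5,4)
Op 3: place WB@(1,1)
Op 4: place WQ@(1,3)
Op 5: place BN@(3,2)
Op 6: place BQ@(4,4)
Per-piece attacks for B:
  BN@(3,2): attacks (4,4) (5,3) (2,4) (1,3) (4,0) (5,1) (2,0) (1,1)
  BQ@(4,4): attacks (4,5) (4,3) (4,2) (4,1) (4,0) (5,4) (3,4) (2,4) (1,4) (0,4) (5,5) (5,3) (3,5) (3,3) (2,2) (1,1) [ray(-1,-1) blocked at (1,1)]
B attacks (5,3): yes

Answer: yes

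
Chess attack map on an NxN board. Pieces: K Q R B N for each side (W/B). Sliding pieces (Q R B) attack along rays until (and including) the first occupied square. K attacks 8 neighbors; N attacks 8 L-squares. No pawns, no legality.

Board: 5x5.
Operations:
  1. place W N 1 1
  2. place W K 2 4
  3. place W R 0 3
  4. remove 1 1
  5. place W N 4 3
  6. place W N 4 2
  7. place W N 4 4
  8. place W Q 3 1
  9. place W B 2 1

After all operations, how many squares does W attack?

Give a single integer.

Answer: 23

Derivation:
Op 1: place WN@(1,1)
Op 2: place WK@(2,4)
Op 3: place WR@(0,3)
Op 4: remove (1,1)
Op 5: place WN@(4,3)
Op 6: place WN@(4,2)
Op 7: place WN@(4,4)
Op 8: place WQ@(3,1)
Op 9: place WB@(2,1)
Per-piece attacks for W:
  WR@(0,3): attacks (0,4) (0,2) (0,1) (0,0) (1,3) (2,3) (3,3) (4,3) [ray(1,0) blocked at (4,3)]
  WB@(2,1): attacks (3,2) (4,3) (3,0) (1,2) (0,3) (1,0) [ray(1,1) blocked at (4,3); ray(-1,1) blocked at (0,3)]
  WK@(2,4): attacks (2,3) (3,4) (1,4) (3,3) (1,3)
  WQ@(3,1): attacks (3,2) (3,3) (3,4) (3,0) (4,1) (2,1) (4,2) (4,0) (2,2) (1,3) (0,4) (2,0) [ray(-1,0) blocked at (2,1); ray(1,1) blocked at (4,2)]
  WN@(4,2): attacks (3,4) (2,3) (3,0) (2,1)
  WN@(4,3): attacks (2,4) (3,1) (2,2)
  WN@(4,4): attacks (3,2) (2,3)
Union (23 distinct): (0,0) (0,1) (0,2) (0,3) (0,4) (1,0) (1,2) (1,3) (1,4) (2,0) (2,1) (2,2) (2,3) (2,4) (3,0) (3,1) (3,2) (3,3) (3,4) (4,0) (4,1) (4,2) (4,3)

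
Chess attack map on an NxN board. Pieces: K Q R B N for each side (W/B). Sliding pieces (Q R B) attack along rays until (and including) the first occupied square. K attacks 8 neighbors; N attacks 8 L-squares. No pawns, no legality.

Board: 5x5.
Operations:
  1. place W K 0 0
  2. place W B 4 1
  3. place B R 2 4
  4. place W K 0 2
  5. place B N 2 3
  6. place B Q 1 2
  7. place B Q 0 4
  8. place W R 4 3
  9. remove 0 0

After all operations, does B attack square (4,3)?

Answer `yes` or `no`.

Answer: no

Derivation:
Op 1: place WK@(0,0)
Op 2: place WB@(4,1)
Op 3: place BR@(2,4)
Op 4: place WK@(0,2)
Op 5: place BN@(2,3)
Op 6: place BQ@(1,2)
Op 7: place BQ@(0,4)
Op 8: place WR@(4,3)
Op 9: remove (0,0)
Per-piece attacks for B:
  BQ@(0,4): attacks (0,3) (0,2) (1,4) (2,4) (1,3) (2,2) (3,1) (4,0) [ray(0,-1) blocked at (0,2); ray(1,0) blocked at (2,4)]
  BQ@(1,2): attacks (1,3) (1,4) (1,1) (1,0) (2,2) (3,2) (4,2) (0,2) (2,3) (2,1) (3,0) (0,3) (0,1) [ray(-1,0) blocked at (0,2); ray(1,1) blocked at (2,3)]
  BN@(2,3): attacks (4,4) (0,4) (3,1) (4,2) (1,1) (0,2)
  BR@(2,4): attacks (2,3) (3,4) (4,4) (1,4) (0,4) [ray(0,-1) blocked at (2,3); ray(-1,0) blocked at (0,4)]
B attacks (4,3): no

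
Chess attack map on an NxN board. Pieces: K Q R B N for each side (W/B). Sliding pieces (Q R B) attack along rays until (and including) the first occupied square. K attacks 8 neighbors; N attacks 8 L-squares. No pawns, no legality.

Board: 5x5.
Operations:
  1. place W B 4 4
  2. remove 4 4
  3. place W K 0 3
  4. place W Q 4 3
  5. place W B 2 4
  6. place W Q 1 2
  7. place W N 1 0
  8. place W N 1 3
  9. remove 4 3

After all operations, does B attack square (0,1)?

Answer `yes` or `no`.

Op 1: place WB@(4,4)
Op 2: remove (4,4)
Op 3: place WK@(0,3)
Op 4: place WQ@(4,3)
Op 5: place WB@(2,4)
Op 6: place WQ@(1,2)
Op 7: place WN@(1,0)
Op 8: place WN@(1,3)
Op 9: remove (4,3)
Per-piece attacks for B:
B attacks (0,1): no

Answer: no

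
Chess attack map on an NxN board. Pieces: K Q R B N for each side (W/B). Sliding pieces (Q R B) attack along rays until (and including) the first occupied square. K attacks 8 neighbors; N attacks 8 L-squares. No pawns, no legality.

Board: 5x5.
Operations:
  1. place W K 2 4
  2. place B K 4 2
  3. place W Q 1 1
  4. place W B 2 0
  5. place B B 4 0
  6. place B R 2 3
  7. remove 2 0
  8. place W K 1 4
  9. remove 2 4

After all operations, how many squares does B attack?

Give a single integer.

Answer: 12

Derivation:
Op 1: place WK@(2,4)
Op 2: place BK@(4,2)
Op 3: place WQ@(1,1)
Op 4: place WB@(2,0)
Op 5: place BB@(4,0)
Op 6: place BR@(2,3)
Op 7: remove (2,0)
Op 8: place WK@(1,4)
Op 9: remove (2,4)
Per-piece attacks for B:
  BR@(2,3): attacks (2,4) (2,2) (2,1) (2,0) (3,3) (4,3) (1,3) (0,3)
  BB@(4,0): attacks (3,1) (2,2) (1,3) (0,4)
  BK@(4,2): attacks (4,3) (4,1) (3,2) (3,3) (3,1)
Union (12 distinct): (0,3) (0,4) (1,3) (2,0) (2,1) (2,2) (2,4) (3,1) (3,2) (3,3) (4,1) (4,3)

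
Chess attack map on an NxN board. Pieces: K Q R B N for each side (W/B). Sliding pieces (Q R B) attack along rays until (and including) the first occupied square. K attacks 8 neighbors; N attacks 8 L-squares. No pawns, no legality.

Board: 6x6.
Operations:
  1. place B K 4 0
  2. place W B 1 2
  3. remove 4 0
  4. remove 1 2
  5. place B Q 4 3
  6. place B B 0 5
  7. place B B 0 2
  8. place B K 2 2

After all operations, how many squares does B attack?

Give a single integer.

Op 1: place BK@(4,0)
Op 2: place WB@(1,2)
Op 3: remove (4,0)
Op 4: remove (1,2)
Op 5: place BQ@(4,3)
Op 6: place BB@(0,5)
Op 7: place BB@(0,2)
Op 8: place BK@(2,2)
Per-piece attacks for B:
  BB@(0,2): attacks (1,3) (2,4) (3,5) (1,1) (2,0)
  BB@(0,5): attacks (1,4) (2,3) (3,2) (4,1) (5,0)
  BK@(2,2): attacks (2,3) (2,1) (3,2) (1,2) (3,3) (3,1) (1,3) (1,1)
  BQ@(4,3): attacks (4,4) (4,5) (4,2) (4,1) (4,0) (5,3) (3,3) (2,3) (1,3) (0,3) (5,4) (5,2) (3,4) (2,5) (3,2) (2,1) (1,0)
Union (25 distinct): (0,3) (1,0) (1,1) (1,2) (1,3) (1,4) (2,0) (2,1) (2,3) (2,4) (2,5) (3,1) (3,2) (3,3) (3,4) (3,5) (4,0) (4,1) (4,2) (4,4) (4,5) (5,0) (5,2) (5,3) (5,4)

Answer: 25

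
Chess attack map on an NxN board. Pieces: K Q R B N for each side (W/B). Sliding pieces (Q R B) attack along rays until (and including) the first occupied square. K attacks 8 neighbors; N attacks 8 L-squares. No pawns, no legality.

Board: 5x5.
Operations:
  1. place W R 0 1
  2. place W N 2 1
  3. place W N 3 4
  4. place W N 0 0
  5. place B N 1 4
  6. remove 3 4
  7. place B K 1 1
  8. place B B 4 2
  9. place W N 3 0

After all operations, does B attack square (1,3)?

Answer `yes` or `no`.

Answer: no

Derivation:
Op 1: place WR@(0,1)
Op 2: place WN@(2,1)
Op 3: place WN@(3,4)
Op 4: place WN@(0,0)
Op 5: place BN@(1,4)
Op 6: remove (3,4)
Op 7: place BK@(1,1)
Op 8: place BB@(4,2)
Op 9: place WN@(3,0)
Per-piece attacks for B:
  BK@(1,1): attacks (1,2) (1,0) (2,1) (0,1) (2,2) (2,0) (0,2) (0,0)
  BN@(1,4): attacks (2,2) (3,3) (0,2)
  BB@(4,2): attacks (3,3) (2,4) (3,1) (2,0)
B attacks (1,3): no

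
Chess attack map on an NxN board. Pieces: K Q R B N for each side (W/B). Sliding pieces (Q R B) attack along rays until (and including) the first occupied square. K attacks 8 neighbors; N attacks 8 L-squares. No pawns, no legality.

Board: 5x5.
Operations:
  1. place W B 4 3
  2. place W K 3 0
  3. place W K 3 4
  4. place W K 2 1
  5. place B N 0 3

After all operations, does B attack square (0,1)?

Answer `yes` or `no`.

Answer: no

Derivation:
Op 1: place WB@(4,3)
Op 2: place WK@(3,0)
Op 3: place WK@(3,4)
Op 4: place WK@(2,1)
Op 5: place BN@(0,3)
Per-piece attacks for B:
  BN@(0,3): attacks (2,4) (1,1) (2,2)
B attacks (0,1): no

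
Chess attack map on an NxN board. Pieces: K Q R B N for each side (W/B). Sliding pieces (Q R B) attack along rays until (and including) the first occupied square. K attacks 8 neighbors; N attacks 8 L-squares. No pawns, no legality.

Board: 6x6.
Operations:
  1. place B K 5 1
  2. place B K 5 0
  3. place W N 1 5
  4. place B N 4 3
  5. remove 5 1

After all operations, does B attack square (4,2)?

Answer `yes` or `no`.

Op 1: place BK@(5,1)
Op 2: place BK@(5,0)
Op 3: place WN@(1,5)
Op 4: place BN@(4,3)
Op 5: remove (5,1)
Per-piece attacks for B:
  BN@(4,3): attacks (5,5) (3,5) (2,4) (5,1) (3,1) (2,2)
  BK@(5,0): attacks (5,1) (4,0) (4,1)
B attacks (4,2): no

Answer: no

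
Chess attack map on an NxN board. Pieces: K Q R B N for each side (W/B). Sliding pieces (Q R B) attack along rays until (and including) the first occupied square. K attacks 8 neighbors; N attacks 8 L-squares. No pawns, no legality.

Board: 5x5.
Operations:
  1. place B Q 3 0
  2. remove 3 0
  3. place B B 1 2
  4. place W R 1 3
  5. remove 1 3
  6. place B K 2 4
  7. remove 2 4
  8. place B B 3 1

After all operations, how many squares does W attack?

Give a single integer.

Answer: 0

Derivation:
Op 1: place BQ@(3,0)
Op 2: remove (3,0)
Op 3: place BB@(1,2)
Op 4: place WR@(1,3)
Op 5: remove (1,3)
Op 6: place BK@(2,4)
Op 7: remove (2,4)
Op 8: place BB@(3,1)
Per-piece attacks for W:
Union (0 distinct): (none)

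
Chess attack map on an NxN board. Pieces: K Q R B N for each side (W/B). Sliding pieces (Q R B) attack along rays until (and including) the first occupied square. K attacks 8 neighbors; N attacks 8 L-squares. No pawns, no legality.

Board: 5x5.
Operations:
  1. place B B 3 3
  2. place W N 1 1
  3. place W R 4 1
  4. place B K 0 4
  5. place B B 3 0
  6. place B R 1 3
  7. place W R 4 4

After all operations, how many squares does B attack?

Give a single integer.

Answer: 13

Derivation:
Op 1: place BB@(3,3)
Op 2: place WN@(1,1)
Op 3: place WR@(4,1)
Op 4: place BK@(0,4)
Op 5: place BB@(3,0)
Op 6: place BR@(1,3)
Op 7: place WR@(4,4)
Per-piece attacks for B:
  BK@(0,4): attacks (0,3) (1,4) (1,3)
  BR@(1,3): attacks (1,4) (1,2) (1,1) (2,3) (3,3) (0,3) [ray(0,-1) blocked at (1,1); ray(1,0) blocked at (3,3)]
  BB@(3,0): attacks (4,1) (2,1) (1,2) (0,3) [ray(1,1) blocked at (4,1)]
  BB@(3,3): attacks (4,4) (4,2) (2,4) (2,2) (1,1) [ray(1,1) blocked at (4,4); ray(-1,-1) blocked at (1,1)]
Union (13 distinct): (0,3) (1,1) (1,2) (1,3) (1,4) (2,1) (2,2) (2,3) (2,4) (3,3) (4,1) (4,2) (4,4)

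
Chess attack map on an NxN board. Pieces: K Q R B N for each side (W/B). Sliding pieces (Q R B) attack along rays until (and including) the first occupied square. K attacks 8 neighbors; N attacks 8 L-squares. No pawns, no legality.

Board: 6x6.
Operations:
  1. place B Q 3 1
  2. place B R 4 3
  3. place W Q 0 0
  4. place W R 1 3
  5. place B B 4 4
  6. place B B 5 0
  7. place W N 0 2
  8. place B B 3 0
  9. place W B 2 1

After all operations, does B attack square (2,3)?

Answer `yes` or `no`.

Op 1: place BQ@(3,1)
Op 2: place BR@(4,3)
Op 3: place WQ@(0,0)
Op 4: place WR@(1,3)
Op 5: place BB@(4,4)
Op 6: place BB@(5,0)
Op 7: place WN@(0,2)
Op 8: place BB@(3,0)
Op 9: place WB@(2,1)
Per-piece attacks for B:
  BB@(3,0): attacks (4,1) (5,2) (2,1) [ray(-1,1) blocked at (2,1)]
  BQ@(3,1): attacks (3,2) (3,3) (3,4) (3,5) (3,0) (4,1) (5,1) (2,1) (4,2) (5,3) (4,0) (2,2) (1,3) (2,0) [ray(0,-1) blocked at (3,0); ray(-1,0) blocked at (2,1); ray(-1,1) blocked at (1,3)]
  BR@(4,3): attacks (4,4) (4,2) (4,1) (4,0) (5,3) (3,3) (2,3) (1,3) [ray(0,1) blocked at (4,4); ray(-1,0) blocked at (1,3)]
  BB@(4,4): attacks (5,5) (5,3) (3,5) (3,3) (2,2) (1,1) (0,0) [ray(-1,-1) blocked at (0,0)]
  BB@(5,0): attacks (4,1) (3,2) (2,3) (1,4) (0,5)
B attacks (2,3): yes

Answer: yes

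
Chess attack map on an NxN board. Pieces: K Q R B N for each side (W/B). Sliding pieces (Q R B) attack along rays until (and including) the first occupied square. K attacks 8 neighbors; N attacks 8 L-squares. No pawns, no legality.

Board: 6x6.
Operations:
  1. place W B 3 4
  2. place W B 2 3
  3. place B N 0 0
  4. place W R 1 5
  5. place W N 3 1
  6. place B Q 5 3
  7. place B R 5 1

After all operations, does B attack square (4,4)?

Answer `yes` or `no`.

Op 1: place WB@(3,4)
Op 2: place WB@(2,3)
Op 3: place BN@(0,0)
Op 4: place WR@(1,5)
Op 5: place WN@(3,1)
Op 6: place BQ@(5,3)
Op 7: place BR@(5,1)
Per-piece attacks for B:
  BN@(0,0): attacks (1,2) (2,1)
  BR@(5,1): attacks (5,2) (5,3) (5,0) (4,1) (3,1) [ray(0,1) blocked at (5,3); ray(-1,0) blocked at (3,1)]
  BQ@(5,3): attacks (5,4) (5,5) (5,2) (5,1) (4,3) (3,3) (2,3) (4,4) (3,5) (4,2) (3,1) [ray(0,-1) blocked at (5,1); ray(-1,0) blocked at (2,3); ray(-1,-1) blocked at (3,1)]
B attacks (4,4): yes

Answer: yes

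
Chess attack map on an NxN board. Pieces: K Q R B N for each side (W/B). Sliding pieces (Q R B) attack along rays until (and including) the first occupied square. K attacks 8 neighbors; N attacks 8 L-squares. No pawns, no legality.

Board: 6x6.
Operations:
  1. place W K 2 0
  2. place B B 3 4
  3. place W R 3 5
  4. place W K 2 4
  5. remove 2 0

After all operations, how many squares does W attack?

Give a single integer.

Answer: 11

Derivation:
Op 1: place WK@(2,0)
Op 2: place BB@(3,4)
Op 3: place WR@(3,5)
Op 4: place WK@(2,4)
Op 5: remove (2,0)
Per-piece attacks for W:
  WK@(2,4): attacks (2,5) (2,3) (3,4) (1,4) (3,5) (3,3) (1,5) (1,3)
  WR@(3,5): attacks (3,4) (4,5) (5,5) (2,5) (1,5) (0,5) [ray(0,-1) blocked at (3,4)]
Union (11 distinct): (0,5) (1,3) (1,4) (1,5) (2,3) (2,5) (3,3) (3,4) (3,5) (4,5) (5,5)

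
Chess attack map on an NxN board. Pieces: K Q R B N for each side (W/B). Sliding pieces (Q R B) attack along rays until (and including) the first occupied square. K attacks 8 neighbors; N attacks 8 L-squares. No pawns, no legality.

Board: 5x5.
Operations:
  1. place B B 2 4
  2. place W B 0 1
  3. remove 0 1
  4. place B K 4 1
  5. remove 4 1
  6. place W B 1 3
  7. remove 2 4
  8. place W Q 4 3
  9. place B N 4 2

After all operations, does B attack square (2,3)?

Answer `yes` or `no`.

Op 1: place BB@(2,4)
Op 2: place WB@(0,1)
Op 3: remove (0,1)
Op 4: place BK@(4,1)
Op 5: remove (4,1)
Op 6: place WB@(1,3)
Op 7: remove (2,4)
Op 8: place WQ@(4,3)
Op 9: place BN@(4,2)
Per-piece attacks for B:
  BN@(4,2): attacks (3,4) (2,3) (3,0) (2,1)
B attacks (2,3): yes

Answer: yes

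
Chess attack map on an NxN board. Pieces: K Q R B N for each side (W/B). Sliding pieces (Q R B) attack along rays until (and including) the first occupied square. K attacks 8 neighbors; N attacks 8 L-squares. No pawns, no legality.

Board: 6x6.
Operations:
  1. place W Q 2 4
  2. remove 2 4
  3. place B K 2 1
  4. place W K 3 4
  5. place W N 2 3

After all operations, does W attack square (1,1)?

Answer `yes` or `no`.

Op 1: place WQ@(2,4)
Op 2: remove (2,4)
Op 3: place BK@(2,1)
Op 4: place WK@(3,4)
Op 5: place WN@(2,3)
Per-piece attacks for W:
  WN@(2,3): attacks (3,5) (4,4) (1,5) (0,4) (3,1) (4,2) (1,1) (0,2)
  WK@(3,4): attacks (3,5) (3,3) (4,4) (2,4) (4,5) (4,3) (2,5) (2,3)
W attacks (1,1): yes

Answer: yes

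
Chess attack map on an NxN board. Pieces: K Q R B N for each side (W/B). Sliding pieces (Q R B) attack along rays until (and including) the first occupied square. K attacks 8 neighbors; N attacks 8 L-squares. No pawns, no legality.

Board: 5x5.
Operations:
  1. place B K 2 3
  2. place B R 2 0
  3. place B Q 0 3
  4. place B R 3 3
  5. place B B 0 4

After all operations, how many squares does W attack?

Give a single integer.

Answer: 0

Derivation:
Op 1: place BK@(2,3)
Op 2: place BR@(2,0)
Op 3: place BQ@(0,3)
Op 4: place BR@(3,3)
Op 5: place BB@(0,4)
Per-piece attacks for W:
Union (0 distinct): (none)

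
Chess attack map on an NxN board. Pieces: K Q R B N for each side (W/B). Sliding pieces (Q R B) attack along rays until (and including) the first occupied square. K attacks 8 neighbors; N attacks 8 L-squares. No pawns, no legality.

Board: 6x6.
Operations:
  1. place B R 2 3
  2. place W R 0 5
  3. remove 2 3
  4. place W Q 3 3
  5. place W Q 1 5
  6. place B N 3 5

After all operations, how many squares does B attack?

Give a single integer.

Answer: 4

Derivation:
Op 1: place BR@(2,3)
Op 2: place WR@(0,5)
Op 3: remove (2,3)
Op 4: place WQ@(3,3)
Op 5: place WQ@(1,5)
Op 6: place BN@(3,5)
Per-piece attacks for B:
  BN@(3,5): attacks (4,3) (5,4) (2,3) (1,4)
Union (4 distinct): (1,4) (2,3) (4,3) (5,4)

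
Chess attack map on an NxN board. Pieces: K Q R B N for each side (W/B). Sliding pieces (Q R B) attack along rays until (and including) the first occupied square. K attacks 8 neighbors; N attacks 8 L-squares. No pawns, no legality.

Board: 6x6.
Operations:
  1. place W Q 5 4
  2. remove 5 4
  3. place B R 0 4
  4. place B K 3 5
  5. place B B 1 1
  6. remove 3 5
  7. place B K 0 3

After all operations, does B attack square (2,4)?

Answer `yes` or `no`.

Op 1: place WQ@(5,4)
Op 2: remove (5,4)
Op 3: place BR@(0,4)
Op 4: place BK@(3,5)
Op 5: place BB@(1,1)
Op 6: remove (3,5)
Op 7: place BK@(0,3)
Per-piece attacks for B:
  BK@(0,3): attacks (0,4) (0,2) (1,3) (1,4) (1,2)
  BR@(0,4): attacks (0,5) (0,3) (1,4) (2,4) (3,4) (4,4) (5,4) [ray(0,-1) blocked at (0,3)]
  BB@(1,1): attacks (2,2) (3,3) (4,4) (5,5) (2,0) (0,2) (0,0)
B attacks (2,4): yes

Answer: yes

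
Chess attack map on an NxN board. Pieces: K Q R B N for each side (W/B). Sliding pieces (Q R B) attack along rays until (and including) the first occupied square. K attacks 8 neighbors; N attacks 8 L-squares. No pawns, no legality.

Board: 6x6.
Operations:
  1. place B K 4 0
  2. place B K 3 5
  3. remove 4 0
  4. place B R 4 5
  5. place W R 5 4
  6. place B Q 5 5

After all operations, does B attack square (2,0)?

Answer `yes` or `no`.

Answer: no

Derivation:
Op 1: place BK@(4,0)
Op 2: place BK@(3,5)
Op 3: remove (4,0)
Op 4: place BR@(4,5)
Op 5: place WR@(5,4)
Op 6: place BQ@(5,5)
Per-piece attacks for B:
  BK@(3,5): attacks (3,4) (4,5) (2,5) (4,4) (2,4)
  BR@(4,5): attacks (4,4) (4,3) (4,2) (4,1) (4,0) (5,5) (3,5) [ray(1,0) blocked at (5,5); ray(-1,0) blocked at (3,5)]
  BQ@(5,5): attacks (5,4) (4,5) (4,4) (3,3) (2,2) (1,1) (0,0) [ray(0,-1) blocked at (5,4); ray(-1,0) blocked at (4,5)]
B attacks (2,0): no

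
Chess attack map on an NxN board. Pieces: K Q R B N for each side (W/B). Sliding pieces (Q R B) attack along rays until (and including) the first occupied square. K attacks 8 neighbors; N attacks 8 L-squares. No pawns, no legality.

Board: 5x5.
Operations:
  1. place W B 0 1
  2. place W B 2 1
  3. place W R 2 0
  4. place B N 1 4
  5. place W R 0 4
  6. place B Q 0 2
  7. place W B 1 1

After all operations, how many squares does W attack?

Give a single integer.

Op 1: place WB@(0,1)
Op 2: place WB@(2,1)
Op 3: place WR@(2,0)
Op 4: place BN@(1,4)
Op 5: place WR@(0,4)
Op 6: place BQ@(0,2)
Op 7: place WB@(1,1)
Per-piece attacks for W:
  WB@(0,1): attacks (1,2) (2,3) (3,4) (1,0)
  WR@(0,4): attacks (0,3) (0,2) (1,4) [ray(0,-1) blocked at (0,2); ray(1,0) blocked at (1,4)]
  WB@(1,1): attacks (2,2) (3,3) (4,4) (2,0) (0,2) (0,0) [ray(1,-1) blocked at (2,0); ray(-1,1) blocked at (0,2)]
  WR@(2,0): attacks (2,1) (3,0) (4,0) (1,0) (0,0) [ray(0,1) blocked at (2,1)]
  WB@(2,1): attacks (3,2) (4,3) (3,0) (1,2) (0,3) (1,0)
Union (17 distinct): (0,0) (0,2) (0,3) (1,0) (1,2) (1,4) (2,0) (2,1) (2,2) (2,3) (3,0) (3,2) (3,3) (3,4) (4,0) (4,3) (4,4)

Answer: 17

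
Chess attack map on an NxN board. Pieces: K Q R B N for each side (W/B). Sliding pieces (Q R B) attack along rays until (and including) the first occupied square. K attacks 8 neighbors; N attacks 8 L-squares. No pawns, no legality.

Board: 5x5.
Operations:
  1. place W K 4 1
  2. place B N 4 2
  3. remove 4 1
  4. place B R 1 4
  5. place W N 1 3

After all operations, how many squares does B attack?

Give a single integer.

Op 1: place WK@(4,1)
Op 2: place BN@(4,2)
Op 3: remove (4,1)
Op 4: place BR@(1,4)
Op 5: place WN@(1,3)
Per-piece attacks for B:
  BR@(1,4): attacks (1,3) (2,4) (3,4) (4,4) (0,4) [ray(0,-1) blocked at (1,3)]
  BN@(4,2): attacks (3,4) (2,3) (3,0) (2,1)
Union (8 distinct): (0,4) (1,3) (2,1) (2,3) (2,4) (3,0) (3,4) (4,4)

Answer: 8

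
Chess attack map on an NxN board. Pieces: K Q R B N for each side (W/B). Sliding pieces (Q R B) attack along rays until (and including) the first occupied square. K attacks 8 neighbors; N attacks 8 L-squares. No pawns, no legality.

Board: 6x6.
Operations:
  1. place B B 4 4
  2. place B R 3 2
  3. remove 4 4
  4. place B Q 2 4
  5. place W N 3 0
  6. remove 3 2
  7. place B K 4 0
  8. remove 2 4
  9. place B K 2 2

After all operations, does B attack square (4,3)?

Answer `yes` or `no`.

Op 1: place BB@(4,4)
Op 2: place BR@(3,2)
Op 3: remove (4,4)
Op 4: place BQ@(2,4)
Op 5: place WN@(3,0)
Op 6: remove (3,2)
Op 7: place BK@(4,0)
Op 8: remove (2,4)
Op 9: place BK@(2,2)
Per-piece attacks for B:
  BK@(2,2): attacks (2,3) (2,1) (3,2) (1,2) (3,3) (3,1) (1,3) (1,1)
  BK@(4,0): attacks (4,1) (5,0) (3,0) (5,1) (3,1)
B attacks (4,3): no

Answer: no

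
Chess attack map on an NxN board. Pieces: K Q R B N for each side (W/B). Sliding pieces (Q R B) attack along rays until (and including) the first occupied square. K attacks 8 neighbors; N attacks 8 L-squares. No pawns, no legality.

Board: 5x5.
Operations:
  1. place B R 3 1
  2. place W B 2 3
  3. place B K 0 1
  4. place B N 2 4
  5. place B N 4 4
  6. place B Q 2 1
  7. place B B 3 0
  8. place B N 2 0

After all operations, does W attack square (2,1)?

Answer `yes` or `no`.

Op 1: place BR@(3,1)
Op 2: place WB@(2,3)
Op 3: place BK@(0,1)
Op 4: place BN@(2,4)
Op 5: place BN@(4,4)
Op 6: place BQ@(2,1)
Op 7: place BB@(3,0)
Op 8: place BN@(2,0)
Per-piece attacks for W:
  WB@(2,3): attacks (3,4) (3,2) (4,1) (1,4) (1,2) (0,1) [ray(-1,-1) blocked at (0,1)]
W attacks (2,1): no

Answer: no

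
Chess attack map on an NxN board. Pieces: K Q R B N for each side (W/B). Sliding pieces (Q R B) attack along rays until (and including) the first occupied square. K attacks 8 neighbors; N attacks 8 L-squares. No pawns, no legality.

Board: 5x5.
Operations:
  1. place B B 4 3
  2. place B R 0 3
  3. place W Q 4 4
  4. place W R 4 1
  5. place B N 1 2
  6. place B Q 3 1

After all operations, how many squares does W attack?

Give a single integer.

Op 1: place BB@(4,3)
Op 2: place BR@(0,3)
Op 3: place WQ@(4,4)
Op 4: place WR@(4,1)
Op 5: place BN@(1,2)
Op 6: place BQ@(3,1)
Per-piece attacks for W:
  WR@(4,1): attacks (4,2) (4,3) (4,0) (3,1) [ray(0,1) blocked at (4,3); ray(-1,0) blocked at (3,1)]
  WQ@(4,4): attacks (4,3) (3,4) (2,4) (1,4) (0,4) (3,3) (2,2) (1,1) (0,0) [ray(0,-1) blocked at (4,3)]
Union (12 distinct): (0,0) (0,4) (1,1) (1,4) (2,2) (2,4) (3,1) (3,3) (3,4) (4,0) (4,2) (4,3)

Answer: 12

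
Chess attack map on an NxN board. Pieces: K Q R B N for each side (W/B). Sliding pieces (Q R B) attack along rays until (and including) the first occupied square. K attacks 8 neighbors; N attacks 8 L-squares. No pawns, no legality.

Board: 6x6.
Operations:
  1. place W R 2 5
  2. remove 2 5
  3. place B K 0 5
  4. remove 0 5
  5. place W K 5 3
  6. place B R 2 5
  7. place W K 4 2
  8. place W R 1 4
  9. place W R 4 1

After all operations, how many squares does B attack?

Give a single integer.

Op 1: place WR@(2,5)
Op 2: remove (2,5)
Op 3: place BK@(0,5)
Op 4: remove (0,5)
Op 5: place WK@(5,3)
Op 6: place BR@(2,5)
Op 7: place WK@(4,2)
Op 8: place WR@(1,4)
Op 9: place WR@(4,1)
Per-piece attacks for B:
  BR@(2,5): attacks (2,4) (2,3) (2,2) (2,1) (2,0) (3,5) (4,5) (5,5) (1,5) (0,5)
Union (10 distinct): (0,5) (1,5) (2,0) (2,1) (2,2) (2,3) (2,4) (3,5) (4,5) (5,5)

Answer: 10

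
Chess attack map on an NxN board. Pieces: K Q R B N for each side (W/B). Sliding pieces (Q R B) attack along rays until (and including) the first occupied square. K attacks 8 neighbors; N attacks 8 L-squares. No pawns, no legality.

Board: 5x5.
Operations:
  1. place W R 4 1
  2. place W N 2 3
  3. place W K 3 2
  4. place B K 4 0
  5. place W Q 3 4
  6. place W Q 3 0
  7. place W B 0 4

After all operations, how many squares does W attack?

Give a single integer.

Answer: 23

Derivation:
Op 1: place WR@(4,1)
Op 2: place WN@(2,3)
Op 3: place WK@(3,2)
Op 4: place BK@(4,0)
Op 5: place WQ@(3,4)
Op 6: place WQ@(3,0)
Op 7: place WB@(0,4)
Per-piece attacks for W:
  WB@(0,4): attacks (1,3) (2,2) (3,1) (4,0) [ray(1,-1) blocked at (4,0)]
  WN@(2,3): attacks (4,4) (0,4) (3,1) (4,2) (1,1) (0,2)
  WQ@(3,0): attacks (3,1) (3,2) (4,0) (2,0) (1,0) (0,0) (4,1) (2,1) (1,2) (0,3) [ray(0,1) blocked at (3,2); ray(1,0) blocked at (4,0); ray(1,1) blocked at (4,1)]
  WK@(3,2): attacks (3,3) (3,1) (4,2) (2,2) (4,3) (4,1) (2,3) (2,1)
  WQ@(3,4): attacks (3,3) (3,2) (4,4) (2,4) (1,4) (0,4) (4,3) (2,3) [ray(0,-1) blocked at (3,2); ray(-1,0) blocked at (0,4); ray(-1,-1) blocked at (2,3)]
  WR@(4,1): attacks (4,2) (4,3) (4,4) (4,0) (3,1) (2,1) (1,1) (0,1) [ray(0,-1) blocked at (4,0)]
Union (23 distinct): (0,0) (0,1) (0,2) (0,3) (0,4) (1,0) (1,1) (1,2) (1,3) (1,4) (2,0) (2,1) (2,2) (2,3) (2,4) (3,1) (3,2) (3,3) (4,0) (4,1) (4,2) (4,3) (4,4)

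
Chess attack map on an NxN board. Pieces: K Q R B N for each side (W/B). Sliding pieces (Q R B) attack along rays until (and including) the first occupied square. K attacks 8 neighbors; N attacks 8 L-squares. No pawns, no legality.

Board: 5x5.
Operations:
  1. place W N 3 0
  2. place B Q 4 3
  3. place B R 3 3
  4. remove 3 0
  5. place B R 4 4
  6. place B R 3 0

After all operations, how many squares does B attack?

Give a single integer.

Op 1: place WN@(3,0)
Op 2: place BQ@(4,3)
Op 3: place BR@(3,3)
Op 4: remove (3,0)
Op 5: place BR@(4,4)
Op 6: place BR@(3,0)
Per-piece attacks for B:
  BR@(3,0): attacks (3,1) (3,2) (3,3) (4,0) (2,0) (1,0) (0,0) [ray(0,1) blocked at (3,3)]
  BR@(3,3): attacks (3,4) (3,2) (3,1) (3,0) (4,3) (2,3) (1,3) (0,3) [ray(0,-1) blocked at (3,0); ray(1,0) blocked at (4,3)]
  BQ@(4,3): attacks (4,4) (4,2) (4,1) (4,0) (3,3) (3,4) (3,2) (2,1) (1,0) [ray(0,1) blocked at (4,4); ray(-1,0) blocked at (3,3)]
  BR@(4,4): attacks (4,3) (3,4) (2,4) (1,4) (0,4) [ray(0,-1) blocked at (4,3)]
Union (20 distinct): (0,0) (0,3) (0,4) (1,0) (1,3) (1,4) (2,0) (2,1) (2,3) (2,4) (3,0) (3,1) (3,2) (3,3) (3,4) (4,0) (4,1) (4,2) (4,3) (4,4)

Answer: 20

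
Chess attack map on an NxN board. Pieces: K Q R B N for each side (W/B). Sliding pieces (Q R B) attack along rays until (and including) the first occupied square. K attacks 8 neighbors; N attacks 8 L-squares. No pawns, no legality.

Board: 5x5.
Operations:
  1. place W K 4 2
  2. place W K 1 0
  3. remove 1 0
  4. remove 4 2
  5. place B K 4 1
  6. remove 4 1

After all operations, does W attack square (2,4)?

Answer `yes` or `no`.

Answer: no

Derivation:
Op 1: place WK@(4,2)
Op 2: place WK@(1,0)
Op 3: remove (1,0)
Op 4: remove (4,2)
Op 5: place BK@(4,1)
Op 6: remove (4,1)
Per-piece attacks for W:
W attacks (2,4): no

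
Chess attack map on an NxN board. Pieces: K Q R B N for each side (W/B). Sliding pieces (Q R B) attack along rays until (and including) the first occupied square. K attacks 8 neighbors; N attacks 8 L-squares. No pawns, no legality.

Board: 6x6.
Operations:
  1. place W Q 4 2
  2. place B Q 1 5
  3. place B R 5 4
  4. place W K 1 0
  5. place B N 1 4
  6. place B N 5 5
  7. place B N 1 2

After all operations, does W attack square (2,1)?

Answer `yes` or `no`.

Op 1: place WQ@(4,2)
Op 2: place BQ@(1,5)
Op 3: place BR@(5,4)
Op 4: place WK@(1,0)
Op 5: place BN@(1,4)
Op 6: place BN@(5,5)
Op 7: place BN@(1,2)
Per-piece attacks for W:
  WK@(1,0): attacks (1,1) (2,0) (0,0) (2,1) (0,1)
  WQ@(4,2): attacks (4,3) (4,4) (4,5) (4,1) (4,0) (5,2) (3,2) (2,2) (1,2) (5,3) (5,1) (3,3) (2,4) (1,5) (3,1) (2,0) [ray(-1,0) blocked at (1,2); ray(-1,1) blocked at (1,5)]
W attacks (2,1): yes

Answer: yes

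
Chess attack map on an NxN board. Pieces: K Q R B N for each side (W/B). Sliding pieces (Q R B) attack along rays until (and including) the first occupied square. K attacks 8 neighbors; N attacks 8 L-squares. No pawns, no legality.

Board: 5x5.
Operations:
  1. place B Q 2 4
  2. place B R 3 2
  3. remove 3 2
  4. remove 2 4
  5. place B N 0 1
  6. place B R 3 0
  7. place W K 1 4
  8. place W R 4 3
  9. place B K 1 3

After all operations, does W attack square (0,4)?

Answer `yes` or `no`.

Op 1: place BQ@(2,4)
Op 2: place BR@(3,2)
Op 3: remove (3,2)
Op 4: remove (2,4)
Op 5: place BN@(0,1)
Op 6: place BR@(3,0)
Op 7: place WK@(1,4)
Op 8: place WR@(4,3)
Op 9: place BK@(1,3)
Per-piece attacks for W:
  WK@(1,4): attacks (1,3) (2,4) (0,4) (2,3) (0,3)
  WR@(4,3): attacks (4,4) (4,2) (4,1) (4,0) (3,3) (2,3) (1,3) [ray(-1,0) blocked at (1,3)]
W attacks (0,4): yes

Answer: yes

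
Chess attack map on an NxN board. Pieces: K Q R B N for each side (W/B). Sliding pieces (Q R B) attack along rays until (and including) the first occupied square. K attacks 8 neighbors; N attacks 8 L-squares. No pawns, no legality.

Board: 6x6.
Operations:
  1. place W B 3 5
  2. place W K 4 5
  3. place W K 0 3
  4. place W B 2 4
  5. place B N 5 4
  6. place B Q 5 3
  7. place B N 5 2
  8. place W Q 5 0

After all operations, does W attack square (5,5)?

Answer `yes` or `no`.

Answer: yes

Derivation:
Op 1: place WB@(3,5)
Op 2: place WK@(4,5)
Op 3: place WK@(0,3)
Op 4: place WB@(2,4)
Op 5: place BN@(5,4)
Op 6: place BQ@(5,3)
Op 7: place BN@(5,2)
Op 8: place WQ@(5,0)
Per-piece attacks for W:
  WK@(0,3): attacks (0,4) (0,2) (1,3) (1,4) (1,2)
  WB@(2,4): attacks (3,5) (3,3) (4,2) (5,1) (1,5) (1,3) (0,2) [ray(1,1) blocked at (3,5)]
  WB@(3,5): attacks (4,4) (5,3) (2,4) [ray(1,-1) blocked at (5,3); ray(-1,-1) blocked at (2,4)]
  WK@(4,5): attacks (4,4) (5,5) (3,5) (5,4) (3,4)
  WQ@(5,0): attacks (5,1) (5,2) (4,0) (3,0) (2,0) (1,0) (0,0) (4,1) (3,2) (2,3) (1,4) (0,5) [ray(0,1) blocked at (5,2)]
W attacks (5,5): yes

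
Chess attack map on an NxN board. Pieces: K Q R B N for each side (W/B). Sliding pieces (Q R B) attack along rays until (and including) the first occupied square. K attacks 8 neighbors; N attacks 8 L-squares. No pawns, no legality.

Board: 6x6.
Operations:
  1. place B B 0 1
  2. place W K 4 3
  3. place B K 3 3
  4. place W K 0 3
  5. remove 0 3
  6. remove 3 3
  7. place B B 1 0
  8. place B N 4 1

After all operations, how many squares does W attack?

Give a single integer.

Op 1: place BB@(0,1)
Op 2: place WK@(4,3)
Op 3: place BK@(3,3)
Op 4: place WK@(0,3)
Op 5: remove (0,3)
Op 6: remove (3,3)
Op 7: place BB@(1,0)
Op 8: place BN@(4,1)
Per-piece attacks for W:
  WK@(4,3): attacks (4,4) (4,2) (5,3) (3,3) (5,4) (5,2) (3,4) (3,2)
Union (8 distinct): (3,2) (3,3) (3,4) (4,2) (4,4) (5,2) (5,3) (5,4)

Answer: 8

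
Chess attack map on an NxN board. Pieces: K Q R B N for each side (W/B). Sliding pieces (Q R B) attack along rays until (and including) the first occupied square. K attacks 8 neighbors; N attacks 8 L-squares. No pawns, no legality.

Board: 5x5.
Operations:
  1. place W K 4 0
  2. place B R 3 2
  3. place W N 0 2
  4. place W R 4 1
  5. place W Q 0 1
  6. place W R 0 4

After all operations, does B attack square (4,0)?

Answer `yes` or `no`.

Op 1: place WK@(4,0)
Op 2: place BR@(3,2)
Op 3: place WN@(0,2)
Op 4: place WR@(4,1)
Op 5: place WQ@(0,1)
Op 6: place WR@(0,4)
Per-piece attacks for B:
  BR@(3,2): attacks (3,3) (3,4) (3,1) (3,0) (4,2) (2,2) (1,2) (0,2) [ray(-1,0) blocked at (0,2)]
B attacks (4,0): no

Answer: no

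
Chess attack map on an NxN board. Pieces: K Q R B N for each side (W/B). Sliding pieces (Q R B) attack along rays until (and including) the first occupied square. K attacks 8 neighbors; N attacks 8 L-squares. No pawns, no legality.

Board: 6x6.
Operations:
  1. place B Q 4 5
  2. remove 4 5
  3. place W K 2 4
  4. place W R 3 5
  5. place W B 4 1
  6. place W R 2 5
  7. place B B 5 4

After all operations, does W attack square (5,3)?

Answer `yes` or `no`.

Op 1: place BQ@(4,5)
Op 2: remove (4,5)
Op 3: place WK@(2,4)
Op 4: place WR@(3,5)
Op 5: place WB@(4,1)
Op 6: place WR@(2,5)
Op 7: place BB@(5,4)
Per-piece attacks for W:
  WK@(2,4): attacks (2,5) (2,3) (3,4) (1,4) (3,5) (3,3) (1,5) (1,3)
  WR@(2,5): attacks (2,4) (3,5) (1,5) (0,5) [ray(0,-1) blocked at (2,4); ray(1,0) blocked at (3,5)]
  WR@(3,5): attacks (3,4) (3,3) (3,2) (3,1) (3,0) (4,5) (5,5) (2,5) [ray(-1,0) blocked at (2,5)]
  WB@(4,1): attacks (5,2) (5,0) (3,2) (2,3) (1,4) (0,5) (3,0)
W attacks (5,3): no

Answer: no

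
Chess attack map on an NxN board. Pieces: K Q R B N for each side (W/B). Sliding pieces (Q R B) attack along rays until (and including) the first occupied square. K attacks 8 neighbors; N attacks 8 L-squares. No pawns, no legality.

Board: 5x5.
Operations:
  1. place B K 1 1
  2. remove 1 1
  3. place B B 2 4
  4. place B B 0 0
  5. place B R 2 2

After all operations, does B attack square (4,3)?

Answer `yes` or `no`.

Answer: no

Derivation:
Op 1: place BK@(1,1)
Op 2: remove (1,1)
Op 3: place BB@(2,4)
Op 4: place BB@(0,0)
Op 5: place BR@(2,2)
Per-piece attacks for B:
  BB@(0,0): attacks (1,1) (2,2) [ray(1,1) blocked at (2,2)]
  BR@(2,2): attacks (2,3) (2,4) (2,1) (2,0) (3,2) (4,2) (1,2) (0,2) [ray(0,1) blocked at (2,4)]
  BB@(2,4): attacks (3,3) (4,2) (1,3) (0,2)
B attacks (4,3): no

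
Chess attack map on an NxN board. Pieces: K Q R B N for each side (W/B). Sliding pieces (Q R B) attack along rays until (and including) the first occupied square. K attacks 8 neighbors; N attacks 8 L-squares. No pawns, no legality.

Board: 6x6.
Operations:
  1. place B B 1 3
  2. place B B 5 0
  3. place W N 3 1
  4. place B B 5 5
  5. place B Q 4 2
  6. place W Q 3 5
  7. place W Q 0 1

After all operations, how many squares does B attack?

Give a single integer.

Answer: 23

Derivation:
Op 1: place BB@(1,3)
Op 2: place BB@(5,0)
Op 3: place WN@(3,1)
Op 4: place BB@(5,5)
Op 5: place BQ@(4,2)
Op 6: place WQ@(3,5)
Op 7: place WQ@(0,1)
Per-piece attacks for B:
  BB@(1,3): attacks (2,4) (3,5) (2,2) (3,1) (0,4) (0,2) [ray(1,1) blocked at (3,5); ray(1,-1) blocked at (3,1)]
  BQ@(4,2): attacks (4,3) (4,4) (4,5) (4,1) (4,0) (5,2) (3,2) (2,2) (1,2) (0,2) (5,3) (5,1) (3,3) (2,4) (1,5) (3,1) [ray(-1,-1) blocked at (3,1)]
  BB@(5,0): attacks (4,1) (3,2) (2,3) (1,4) (0,5)
  BB@(5,5): attacks (4,4) (3,3) (2,2) (1,1) (0,0)
Union (23 distinct): (0,0) (0,2) (0,4) (0,5) (1,1) (1,2) (1,4) (1,5) (2,2) (2,3) (2,4) (3,1) (3,2) (3,3) (3,5) (4,0) (4,1) (4,3) (4,4) (4,5) (5,1) (5,2) (5,3)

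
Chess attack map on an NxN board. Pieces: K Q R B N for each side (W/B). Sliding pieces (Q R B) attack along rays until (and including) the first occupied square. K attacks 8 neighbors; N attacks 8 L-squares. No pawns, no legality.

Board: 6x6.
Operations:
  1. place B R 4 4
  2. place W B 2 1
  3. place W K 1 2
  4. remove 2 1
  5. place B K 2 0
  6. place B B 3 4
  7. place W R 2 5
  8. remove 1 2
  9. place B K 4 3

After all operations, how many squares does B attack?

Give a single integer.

Op 1: place BR@(4,4)
Op 2: place WB@(2,1)
Op 3: place WK@(1,2)
Op 4: remove (2,1)
Op 5: place BK@(2,0)
Op 6: place BB@(3,4)
Op 7: place WR@(2,5)
Op 8: remove (1,2)
Op 9: place BK@(4,3)
Per-piece attacks for B:
  BK@(2,0): attacks (2,1) (3,0) (1,0) (3,1) (1,1)
  BB@(3,4): attacks (4,5) (4,3) (2,5) (2,3) (1,2) (0,1) [ray(1,-1) blocked at (4,3); ray(-1,1) blocked at (2,5)]
  BK@(4,3): attacks (4,4) (4,2) (5,3) (3,3) (5,4) (5,2) (3,4) (3,2)
  BR@(4,4): attacks (4,5) (4,3) (5,4) (3,4) [ray(0,-1) blocked at (4,3); ray(-1,0) blocked at (3,4)]
Union (19 distinct): (0,1) (1,0) (1,1) (1,2) (2,1) (2,3) (2,5) (3,0) (3,1) (3,2) (3,3) (3,4) (4,2) (4,3) (4,4) (4,5) (5,2) (5,3) (5,4)

Answer: 19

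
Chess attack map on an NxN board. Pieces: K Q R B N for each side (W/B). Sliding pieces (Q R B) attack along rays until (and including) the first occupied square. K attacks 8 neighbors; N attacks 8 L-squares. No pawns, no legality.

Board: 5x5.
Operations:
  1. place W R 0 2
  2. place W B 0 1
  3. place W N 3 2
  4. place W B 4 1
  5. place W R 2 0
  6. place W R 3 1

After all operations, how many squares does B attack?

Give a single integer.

Answer: 0

Derivation:
Op 1: place WR@(0,2)
Op 2: place WB@(0,1)
Op 3: place WN@(3,2)
Op 4: place WB@(4,1)
Op 5: place WR@(2,0)
Op 6: place WR@(3,1)
Per-piece attacks for B:
Union (0 distinct): (none)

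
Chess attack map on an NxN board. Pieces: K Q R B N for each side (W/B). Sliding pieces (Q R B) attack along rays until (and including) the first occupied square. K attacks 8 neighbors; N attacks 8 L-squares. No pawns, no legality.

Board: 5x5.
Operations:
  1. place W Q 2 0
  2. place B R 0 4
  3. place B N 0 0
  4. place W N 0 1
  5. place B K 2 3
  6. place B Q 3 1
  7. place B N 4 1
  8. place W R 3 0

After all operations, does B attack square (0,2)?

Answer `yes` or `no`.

Answer: yes

Derivation:
Op 1: place WQ@(2,0)
Op 2: place BR@(0,4)
Op 3: place BN@(0,0)
Op 4: place WN@(0,1)
Op 5: place BK@(2,3)
Op 6: place BQ@(3,1)
Op 7: place BN@(4,1)
Op 8: place WR@(3,0)
Per-piece attacks for B:
  BN@(0,0): attacks (1,2) (2,1)
  BR@(0,4): attacks (0,3) (0,2) (0,1) (1,4) (2,4) (3,4) (4,4) [ray(0,-1) blocked at (0,1)]
  BK@(2,3): attacks (2,4) (2,2) (3,3) (1,3) (3,4) (3,2) (1,4) (1,2)
  BQ@(3,1): attacks (3,2) (3,3) (3,4) (3,0) (4,1) (2,1) (1,1) (0,1) (4,2) (4,0) (2,2) (1,3) (0,4) (2,0) [ray(0,-1) blocked at (3,0); ray(1,0) blocked at (4,1); ray(-1,0) blocked at (0,1); ray(-1,1) blocked at (0,4); ray(-1,-1) blocked at (2,0)]
  BN@(4,1): attacks (3,3) (2,2) (2,0)
B attacks (0,2): yes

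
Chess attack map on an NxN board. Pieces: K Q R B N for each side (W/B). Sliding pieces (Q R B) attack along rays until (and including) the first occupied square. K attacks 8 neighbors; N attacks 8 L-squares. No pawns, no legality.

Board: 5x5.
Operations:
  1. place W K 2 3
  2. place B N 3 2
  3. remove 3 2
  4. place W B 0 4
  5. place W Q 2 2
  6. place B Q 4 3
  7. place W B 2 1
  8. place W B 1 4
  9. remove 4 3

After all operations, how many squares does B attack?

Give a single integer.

Answer: 0

Derivation:
Op 1: place WK@(2,3)
Op 2: place BN@(3,2)
Op 3: remove (3,2)
Op 4: place WB@(0,4)
Op 5: place WQ@(2,2)
Op 6: place BQ@(4,3)
Op 7: place WB@(2,1)
Op 8: place WB@(1,4)
Op 9: remove (4,3)
Per-piece attacks for B:
Union (0 distinct): (none)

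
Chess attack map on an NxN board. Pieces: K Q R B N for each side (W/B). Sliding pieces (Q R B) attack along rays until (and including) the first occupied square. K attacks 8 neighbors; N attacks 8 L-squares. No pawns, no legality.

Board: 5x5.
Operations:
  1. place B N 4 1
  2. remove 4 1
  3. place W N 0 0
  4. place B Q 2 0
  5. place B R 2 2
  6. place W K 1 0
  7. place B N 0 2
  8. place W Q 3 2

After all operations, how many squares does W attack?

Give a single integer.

Op 1: place BN@(4,1)
Op 2: remove (4,1)
Op 3: place WN@(0,0)
Op 4: place BQ@(2,0)
Op 5: place BR@(2,2)
Op 6: place WK@(1,0)
Op 7: place BN@(0,2)
Op 8: place WQ@(3,2)
Per-piece attacks for W:
  WN@(0,0): attacks (1,2) (2,1)
  WK@(1,0): attacks (1,1) (2,0) (0,0) (2,1) (0,1)
  WQ@(3,2): attacks (3,3) (3,4) (3,1) (3,0) (4,2) (2,2) (4,3) (4,1) (2,3) (1,4) (2,1) (1,0) [ray(-1,0) blocked at (2,2); ray(-1,-1) blocked at (1,0)]
Union (17 distinct): (0,0) (0,1) (1,0) (1,1) (1,2) (1,4) (2,0) (2,1) (2,2) (2,3) (3,0) (3,1) (3,3) (3,4) (4,1) (4,2) (4,3)

Answer: 17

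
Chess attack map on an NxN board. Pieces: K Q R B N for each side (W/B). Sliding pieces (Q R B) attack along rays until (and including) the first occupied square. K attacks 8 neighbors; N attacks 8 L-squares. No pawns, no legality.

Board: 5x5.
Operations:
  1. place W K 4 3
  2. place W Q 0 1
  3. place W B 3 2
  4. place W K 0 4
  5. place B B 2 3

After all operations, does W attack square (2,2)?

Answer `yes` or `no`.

Op 1: place WK@(4,3)
Op 2: place WQ@(0,1)
Op 3: place WB@(3,2)
Op 4: place WK@(0,4)
Op 5: place BB@(2,3)
Per-piece attacks for W:
  WQ@(0,1): attacks (0,2) (0,3) (0,4) (0,0) (1,1) (2,1) (3,1) (4,1) (1,2) (2,3) (1,0) [ray(0,1) blocked at (0,4); ray(1,1) blocked at (2,3)]
  WK@(0,4): attacks (0,3) (1,4) (1,3)
  WB@(3,2): attacks (4,3) (4,1) (2,3) (2,1) (1,0) [ray(1,1) blocked at (4,3); ray(-1,1) blocked at (2,3)]
  WK@(4,3): attacks (4,4) (4,2) (3,3) (3,4) (3,2)
W attacks (2,2): no

Answer: no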